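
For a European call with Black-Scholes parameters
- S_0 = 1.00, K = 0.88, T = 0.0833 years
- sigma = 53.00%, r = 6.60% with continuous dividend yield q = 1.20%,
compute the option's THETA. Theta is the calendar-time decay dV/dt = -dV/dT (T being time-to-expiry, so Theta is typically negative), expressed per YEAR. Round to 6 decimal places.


d1 = 0.9415811945; d2 = 0.7886139758
phi(d1) = 0.2560900583; exp(-qT) = 0.9990008994; exp(-rT) = 0.9945172852
Theta = -S*exp(-qT)*phi(d1)*sigma/(2*sqrt(T)) - r*K*exp(-rT)*N(d2) + q*S*exp(-qT)*N(d1)
N(d1) = 0.8267964493; N(d2) = 0.7848311700; sqrt(T) = 0.2886173938
Term 1 = -1.0000 * 0.9990008994 * 0.2560900583 * 0.5300 / (2 * 0.2886173938) = -0.2348994346
Term 2 = -0.0660 * 0.8800 * 0.9945172852 * 0.7848311700 = -0.0453330758
Term 3 = 0.0120 * 1.0000 * 0.9990008994 * 0.8267964493 = 0.0099116448
Theta = -0.2348994346 + (-0.0453330758) + (0.0099116448) = -0.270321

Answer: Theta = -0.270321


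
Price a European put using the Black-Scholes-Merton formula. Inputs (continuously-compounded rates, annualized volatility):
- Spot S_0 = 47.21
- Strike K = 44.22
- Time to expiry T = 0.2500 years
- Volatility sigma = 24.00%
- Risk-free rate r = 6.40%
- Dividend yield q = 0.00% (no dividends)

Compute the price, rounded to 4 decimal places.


Answer: Price = 0.8049

Derivation:
d1 = (ln(S/K) + (r - q + 0.5*sigma^2) * T) / (sigma * sqrt(T)) = 0.73857133
d2 = d1 - sigma * sqrt(T) = 0.61857133
exp(-rT) = 0.98412732; exp(-qT) = 1.00000000
P = K * exp(-rT) * N(-d2) - S_0 * exp(-qT) * N(-d1)
N(-d1) = 0.23008367; N(-d2) = 0.26809940
P = 44.2200 * 0.98412732 * 0.26809940 - 47.2100 * 1.00000000 * 0.23008367 = 0.8049


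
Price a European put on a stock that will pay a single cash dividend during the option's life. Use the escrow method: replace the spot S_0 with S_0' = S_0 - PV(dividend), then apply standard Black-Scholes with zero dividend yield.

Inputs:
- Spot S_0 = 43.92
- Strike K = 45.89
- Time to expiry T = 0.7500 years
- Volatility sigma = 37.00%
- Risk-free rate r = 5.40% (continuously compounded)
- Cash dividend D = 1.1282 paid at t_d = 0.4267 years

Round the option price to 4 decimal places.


Answer: Price = 6.1775

Derivation:
PV(D) = D * exp(-r * t_d) = 1.1282 * 0.97722164 = 1.10250145
S_0' = S_0 - PV(D) = 43.9200 - 1.10250145 = 42.81749855
d1 = (ln(S_0'/K) + (r + sigma^2/2)*T) / (sigma*sqrt(T)) = 0.07033417
d2 = d1 - sigma*sqrt(T) = -0.25009523
exp(-rT) = 0.96030916
N(-d1) = 0.47196384; N(-d2) = 0.59874315
P = K * exp(-rT) * N(-d2) - S_0' * N(-d1) = 45.8900 * 0.96030916 * 0.59874315 - 42.81749855 * 0.47196384 = 6.1775


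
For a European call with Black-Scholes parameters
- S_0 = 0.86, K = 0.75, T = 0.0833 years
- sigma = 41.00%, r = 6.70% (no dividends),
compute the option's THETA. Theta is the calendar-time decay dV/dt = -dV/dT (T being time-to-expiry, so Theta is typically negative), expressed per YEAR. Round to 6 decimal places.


d1 = 1.2628893183; d2 = 1.1445561869
phi(d1) = 0.1797149583; exp(-qT) = 1.0000000000; exp(-rT) = 0.9944344454
Theta = -S*exp(-qT)*phi(d1)*sigma/(2*sqrt(T)) - r*K*exp(-rT)*N(d2) + q*S*exp(-qT)*N(d1)
N(d1) = 0.8966855204; N(d2) = 0.8738034748; sqrt(T) = 0.2886173938
Term 1 = -0.8600 * 1.0000000000 * 0.1797149583 * 0.4100 / (2 * 0.2886173938) = -0.1097776774
Term 2 = -0.0670 * 0.7500 * 0.9944344454 * 0.8738034748 = -0.0436642488
Term 3 = 0 (no dividend yield, q = 0)
Theta = -0.1097776774 + (-0.0436642488) + (0.0000000000) = -0.153442

Answer: Theta = -0.153442


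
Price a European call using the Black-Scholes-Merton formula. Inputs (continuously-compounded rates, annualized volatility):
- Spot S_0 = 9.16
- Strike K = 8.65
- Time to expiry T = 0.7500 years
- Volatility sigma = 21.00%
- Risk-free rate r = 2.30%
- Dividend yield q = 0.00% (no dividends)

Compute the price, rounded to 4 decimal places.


Answer: Price = 1.0216

Derivation:
d1 = (ln(S/K) + (r - q + 0.5*sigma^2) * T) / (sigma * sqrt(T)) = 0.50077909
d2 = d1 - sigma * sqrt(T) = 0.31891376
exp(-rT) = 0.98289793; exp(-qT) = 1.00000000
C = S_0 * exp(-qT) * N(d1) - K * exp(-rT) * N(d2)
N(d1) = 0.69173670; N(d2) = 0.62510405
C = 9.1600 * 1.00000000 * 0.69173670 - 8.6500 * 0.98289793 * 0.62510405 = 1.0216


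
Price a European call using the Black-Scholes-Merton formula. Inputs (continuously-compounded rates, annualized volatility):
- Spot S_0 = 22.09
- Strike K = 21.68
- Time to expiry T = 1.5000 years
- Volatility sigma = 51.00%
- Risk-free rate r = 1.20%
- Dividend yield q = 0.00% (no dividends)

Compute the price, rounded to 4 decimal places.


d1 = (ln(S/K) + (r - q + 0.5*sigma^2) * T) / (sigma * sqrt(T)) = 0.37112146
d2 = d1 - sigma * sqrt(T) = -0.25349843
exp(-rT) = 0.98216103; exp(-qT) = 1.00000000
C = S_0 * exp(-qT) * N(d1) - K * exp(-rT) * N(d2)
N(d1) = 0.64472646; N(d2) = 0.39994154
C = 22.0900 * 1.00000000 * 0.64472646 - 21.6800 * 0.98216103 * 0.39994154 = 5.7260

Answer: Price = 5.7260


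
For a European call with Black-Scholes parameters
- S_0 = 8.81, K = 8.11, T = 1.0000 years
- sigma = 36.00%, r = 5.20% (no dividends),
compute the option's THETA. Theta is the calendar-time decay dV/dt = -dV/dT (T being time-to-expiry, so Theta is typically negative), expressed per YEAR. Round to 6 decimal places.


Answer: Theta = -0.773548

Derivation:
d1 = 0.5544154773; d2 = 0.1944154773
phi(d1) = 0.3421086871; exp(-qT) = 1.0000000000; exp(-rT) = 0.9493288668
Theta = -S*exp(-qT)*phi(d1)*sigma/(2*sqrt(T)) - r*K*exp(-rT)*N(d2) + q*S*exp(-qT)*N(d1)
N(d1) = 0.7103527319; N(d2) = 0.5770747140; sqrt(T) = 1.0000000000
Term 1 = -8.8100 * 1.0000000000 * 0.3421086871 * 0.3600 / (2 * 1.0000000000) = -0.5425159560
Term 2 = -0.0520 * 8.1100 * 0.9493288668 * 0.5770747140 = -0.2310324213
Term 3 = 0 (no dividend yield, q = 0)
Theta = -0.5425159560 + (-0.2310324213) + (0.0000000000) = -0.773548


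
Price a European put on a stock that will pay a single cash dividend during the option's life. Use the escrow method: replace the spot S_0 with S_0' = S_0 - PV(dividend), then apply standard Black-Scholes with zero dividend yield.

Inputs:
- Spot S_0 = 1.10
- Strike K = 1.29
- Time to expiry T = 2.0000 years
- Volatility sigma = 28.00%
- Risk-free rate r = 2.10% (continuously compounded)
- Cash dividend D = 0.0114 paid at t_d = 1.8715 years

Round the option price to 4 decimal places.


PV(D) = D * exp(-r * t_d) = 0.0114 * 0.96146079 = 0.01096065
S_0' = S_0 - PV(D) = 1.1000 - 0.01096065 = 1.08903935
d1 = (ln(S_0'/K) + (r + sigma^2/2)*T) / (sigma*sqrt(T)) = -0.12360793
d2 = d1 - sigma*sqrt(T) = -0.51958773
exp(-rT) = 0.95886978
N(-d1) = 0.54918714; N(-d2) = 0.69832452
P = K * exp(-rT) * N(-d2) - S_0' * N(-d1) = 1.2900 * 0.95886978 * 0.69832452 - 1.08903935 * 0.54918714 = 0.2657

Answer: Price = 0.2657


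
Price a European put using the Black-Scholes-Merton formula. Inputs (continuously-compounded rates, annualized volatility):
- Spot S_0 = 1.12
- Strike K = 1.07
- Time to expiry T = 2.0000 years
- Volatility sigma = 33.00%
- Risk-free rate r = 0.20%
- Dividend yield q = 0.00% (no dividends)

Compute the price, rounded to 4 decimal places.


Answer: Price = 0.1756

Derivation:
d1 = (ln(S/K) + (r - q + 0.5*sigma^2) * T) / (sigma * sqrt(T)) = 0.33977560
d2 = d1 - sigma * sqrt(T) = -0.12691487
exp(-rT) = 0.99600799; exp(-qT) = 1.00000000
P = K * exp(-rT) * N(-d2) - S_0 * exp(-qT) * N(-d1)
N(-d1) = 0.36701276; N(-d2) = 0.55049611
P = 1.0700 * 0.99600799 * 0.55049611 - 1.1200 * 1.00000000 * 0.36701276 = 0.1756


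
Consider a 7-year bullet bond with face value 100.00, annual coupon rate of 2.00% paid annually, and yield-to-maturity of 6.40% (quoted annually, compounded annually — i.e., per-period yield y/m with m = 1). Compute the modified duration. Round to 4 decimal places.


Coupon per period c = face * coupon_rate / m = 2.000000
Periods per year m = 1; per-period yield y/m = 0.064000
Number of cashflows N = 7
Cashflows (t years, CF_t, discount factor 1/(1+y/m)^(m*t), PV):
  t = 1.0000: CF_t = 2.000000, DF = 0.939850, PV = 1.879699
  t = 2.0000: CF_t = 2.000000, DF = 0.883317, PV = 1.766635
  t = 3.0000: CF_t = 2.000000, DF = 0.830185, PV = 1.660371
  t = 4.0000: CF_t = 2.000000, DF = 0.780249, PV = 1.560499
  t = 5.0000: CF_t = 2.000000, DF = 0.733317, PV = 1.466634
  t = 6.0000: CF_t = 2.000000, DF = 0.689208, PV = 1.378416
  t = 7.0000: CF_t = 102.000000, DF = 0.647752, PV = 66.070680
Price P = sum_t PV_t = 75.782934
First compute Macaulay numerator sum_t t * PV_t:
  t * PV_t at t = 1.0000: 1.879699
  t * PV_t at t = 2.0000: 3.533269
  t * PV_t at t = 3.0000: 4.981113
  t * PV_t at t = 4.0000: 6.241996
  t * PV_t at t = 5.0000: 7.333172
  t * PV_t at t = 6.0000: 8.270495
  t * PV_t at t = 7.0000: 462.494759
Macaulay duration D = 494.734503 / 75.782934 = 6.528310
Modified duration = D / (1 + y/m) = 6.528310 / (1 + 0.064000) = 6.135630

Answer: Modified duration = 6.1356


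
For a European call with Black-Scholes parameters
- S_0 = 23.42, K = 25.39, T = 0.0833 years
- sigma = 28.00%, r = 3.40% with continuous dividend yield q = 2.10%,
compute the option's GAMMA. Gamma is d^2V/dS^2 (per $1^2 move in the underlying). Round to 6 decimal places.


Answer: Gamma = 0.134561

Derivation:
d1 = -0.9456015768; d2 = -1.0264144471
phi(d1) = 0.2551203960; exp(-qT) = 0.9982522291; exp(-rT) = 0.9971718069
Gamma = exp(-qT) * phi(d1) / (S * sigma * sqrt(T)) = 0.9982522291 * 0.2551203960 / (23.4200 * 0.2800 * 0.2886173938) = 0.134561


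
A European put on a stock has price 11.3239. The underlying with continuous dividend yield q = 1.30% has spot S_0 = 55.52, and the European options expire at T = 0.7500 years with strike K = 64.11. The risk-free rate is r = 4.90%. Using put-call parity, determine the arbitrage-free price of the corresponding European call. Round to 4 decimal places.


Answer: Call price = 4.5085

Derivation:
Put-call parity: C - P = S_0 * exp(-qT) - K * exp(-rT).
S_0 * exp(-qT) = 55.5200 * 0.99029738 = 54.98131038
K * exp(-rT) = 64.1100 * 0.96391708 = 61.79672429
C = P + S*exp(-qT) - K*exp(-rT)
C = 11.3239 + 54.98131038 - 61.79672429 = 4.5085


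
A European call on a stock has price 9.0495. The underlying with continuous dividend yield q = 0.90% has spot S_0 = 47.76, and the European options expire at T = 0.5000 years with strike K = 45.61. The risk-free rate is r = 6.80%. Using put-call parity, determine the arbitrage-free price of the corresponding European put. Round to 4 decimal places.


Answer: Put price = 5.5893

Derivation:
Put-call parity: C - P = S_0 * exp(-qT) - K * exp(-rT).
S_0 * exp(-qT) = 47.7600 * 0.99551011 = 47.54556285
K * exp(-rT) = 45.6100 * 0.96657150 = 44.08532633
P = C - S*exp(-qT) + K*exp(-rT)
P = 9.0495 - 47.54556285 + 44.08532633 = 5.5893


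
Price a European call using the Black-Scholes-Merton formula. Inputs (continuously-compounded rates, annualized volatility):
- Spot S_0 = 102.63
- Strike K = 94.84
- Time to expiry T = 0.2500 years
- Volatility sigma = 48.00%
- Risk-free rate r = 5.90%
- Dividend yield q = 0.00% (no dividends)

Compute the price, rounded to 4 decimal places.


Answer: Price = 14.6544

Derivation:
d1 = (ln(S/K) + (r - q + 0.5*sigma^2) * T) / (sigma * sqrt(T)) = 0.51037094
d2 = d1 - sigma * sqrt(T) = 0.27037094
exp(-rT) = 0.98535825; exp(-qT) = 1.00000000
C = S_0 * exp(-qT) * N(d1) - K * exp(-rT) * N(d2)
N(d1) = 0.69510420; N(d2) = 0.60656255
C = 102.6300 * 1.00000000 * 0.69510420 - 94.8400 * 0.98535825 * 0.60656255 = 14.6544


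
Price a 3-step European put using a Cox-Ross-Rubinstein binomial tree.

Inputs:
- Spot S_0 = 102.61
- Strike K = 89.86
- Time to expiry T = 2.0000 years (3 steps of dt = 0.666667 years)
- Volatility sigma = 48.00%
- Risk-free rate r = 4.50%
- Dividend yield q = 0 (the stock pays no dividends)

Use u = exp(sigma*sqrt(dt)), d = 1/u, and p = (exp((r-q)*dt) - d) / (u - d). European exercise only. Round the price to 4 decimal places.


Answer: Price = V(0,0) = 17.0359

Derivation:
dt = T/N = 0.666667
u = exp(sigma*sqrt(dt)) = 1.479817; d = 1/u = 0.675759
p = (exp((r-q)*dt) - d) / (u - d) = 0.441132
Discount per step: exp(-r*dt) = 0.970446
Stock lattice S(k, i) with i counting down-moves:
  k=0: S(0,0) = 102.6100
  k=1: S(1,0) = 151.8440; S(1,1) = 69.3397
  k=2: S(2,0) = 224.7013; S(2,1) = 102.6100; S(2,2) = 46.8569
  k=3: S(3,0) = 332.5168; S(3,1) = 151.8440; S(3,2) = 69.3397; S(3,3) = 31.6640
Terminal payoffs V(N, i) = max(K - S_T, 0):
  V(3,0) = 0.000000; V(3,1) = 0.000000; V(3,2) = 20.520340; V(3,3) = 58.196002
Backward induction: V(k, i) = exp(-r*dt) * [p * V(k+1, i) + (1-p) * V(k+1, i+1)].
  V(2,0) = exp(-r*dt) * [p*0.000000 + (1-p)*0.000000] = 0.000000
  V(2,1) = exp(-r*dt) * [p*0.000000 + (1-p)*20.520340] = 11.129233
  V(2,2) = exp(-r*dt) * [p*20.520340 + (1-p)*58.196002] = 40.347317
  V(1,0) = exp(-r*dt) * [p*0.000000 + (1-p)*11.129233] = 6.035954
  V(1,1) = exp(-r*dt) * [p*11.129233 + (1-p)*40.347317] = 26.646780
  V(0,0) = exp(-r*dt) * [p*6.035954 + (1-p)*26.646780] = 17.035873


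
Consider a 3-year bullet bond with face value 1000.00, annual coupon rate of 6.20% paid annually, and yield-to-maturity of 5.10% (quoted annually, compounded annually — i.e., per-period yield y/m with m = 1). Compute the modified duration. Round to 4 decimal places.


Answer: Modified duration = 2.6936

Derivation:
Coupon per period c = face * coupon_rate / m = 62.000000
Periods per year m = 1; per-period yield y/m = 0.051000
Number of cashflows N = 3
Cashflows (t years, CF_t, discount factor 1/(1+y/m)^(m*t), PV):
  t = 1.0000: CF_t = 62.000000, DF = 0.951475, PV = 58.991437
  t = 2.0000: CF_t = 62.000000, DF = 0.905304, PV = 56.128865
  t = 3.0000: CF_t = 1062.000000, DF = 0.861374, PV = 914.779384
Price P = sum_t PV_t = 1029.899686
First compute Macaulay numerator sum_t t * PV_t:
  t * PV_t at t = 1.0000: 58.991437
  t * PV_t at t = 2.0000: 112.257729
  t * PV_t at t = 3.0000: 2744.338153
Macaulay duration D = 2915.587319 / 1029.899686 = 2.830943
Modified duration = D / (1 + y/m) = 2.830943 / (1 + 0.051000) = 2.693571


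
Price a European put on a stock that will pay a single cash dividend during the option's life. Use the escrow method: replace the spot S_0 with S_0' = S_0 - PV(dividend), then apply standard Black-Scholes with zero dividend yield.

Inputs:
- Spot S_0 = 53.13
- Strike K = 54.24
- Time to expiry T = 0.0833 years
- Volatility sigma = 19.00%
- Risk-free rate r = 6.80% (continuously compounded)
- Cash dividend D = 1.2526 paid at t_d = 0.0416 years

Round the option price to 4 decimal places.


Answer: Price = 2.4618

Derivation:
PV(D) = D * exp(-r * t_d) = 1.2526 * 0.99717520 = 1.24906165
S_0' = S_0 - PV(D) = 53.1300 - 1.24906165 = 51.88093835
d1 = (ln(S_0'/K) + (r + sigma^2/2)*T) / (sigma*sqrt(T)) = -0.68017990
d2 = d1 - sigma*sqrt(T) = -0.73501720
exp(-rT) = 0.99435161
N(-d1) = 0.75180472; N(-d2) = 0.76883549
P = K * exp(-rT) * N(-d2) - S_0' * N(-d1) = 54.2400 * 0.99435161 * 0.76883549 - 51.88093835 * 0.75180472 = 2.4618


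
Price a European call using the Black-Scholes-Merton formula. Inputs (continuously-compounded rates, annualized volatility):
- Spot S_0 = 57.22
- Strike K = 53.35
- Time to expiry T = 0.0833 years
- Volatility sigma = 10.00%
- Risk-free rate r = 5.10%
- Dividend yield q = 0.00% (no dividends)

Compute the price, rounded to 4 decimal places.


Answer: Price = 4.0987

Derivation:
d1 = (ln(S/K) + (r - q + 0.5*sigma^2) * T) / (sigma * sqrt(T)) = 2.58800445
d2 = d1 - sigma * sqrt(T) = 2.55914271
exp(-rT) = 0.99576071; exp(-qT) = 1.00000000
C = S_0 * exp(-qT) * N(d1) - K * exp(-rT) * N(d2)
N(d1) = 0.99517331; N(d2) = 0.99475347
C = 57.2200 * 1.00000000 * 0.99517331 - 53.3500 * 0.99576071 * 0.99475347 = 4.0987


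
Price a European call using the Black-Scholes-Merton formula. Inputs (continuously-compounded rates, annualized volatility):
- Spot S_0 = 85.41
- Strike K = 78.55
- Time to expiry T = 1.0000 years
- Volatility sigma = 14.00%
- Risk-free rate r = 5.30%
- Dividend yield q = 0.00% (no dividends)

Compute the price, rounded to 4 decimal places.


d1 = (ln(S/K) + (r - q + 0.5*sigma^2) * T) / (sigma * sqrt(T)) = 1.04662732
d2 = d1 - sigma * sqrt(T) = 0.90662732
exp(-rT) = 0.94838001; exp(-qT) = 1.00000000
C = S_0 * exp(-qT) * N(d1) - K * exp(-rT) * N(d2)
N(d1) = 0.85236425; N(d2) = 0.81769805
C = 85.4100 * 1.00000000 * 0.85236425 - 78.5500 * 0.94838001 * 0.81769805 = 11.8858

Answer: Price = 11.8858


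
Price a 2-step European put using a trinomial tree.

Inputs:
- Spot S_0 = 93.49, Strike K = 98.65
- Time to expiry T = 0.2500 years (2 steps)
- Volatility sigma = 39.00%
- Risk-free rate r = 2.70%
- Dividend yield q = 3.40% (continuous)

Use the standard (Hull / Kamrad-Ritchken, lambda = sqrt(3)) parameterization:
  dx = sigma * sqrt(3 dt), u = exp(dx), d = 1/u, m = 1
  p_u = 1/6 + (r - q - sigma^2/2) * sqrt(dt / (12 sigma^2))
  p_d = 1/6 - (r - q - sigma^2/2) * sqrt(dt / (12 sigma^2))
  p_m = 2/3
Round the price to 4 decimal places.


dt = T/N = 0.125000; dx = sigma*sqrt(3*dt) = 0.238825
u = exp(dx) = 1.269757; d = 1/u = 0.787552
p_u = 0.144933, p_m = 0.666667, p_d = 0.188401
Discount per step: exp(-r*dt) = 0.996631
Stock lattice S(k, j) with j the centered position index:
  k=0: S(0,+0) = 93.4900
  k=1: S(1,-1) = 73.6283; S(1,+0) = 93.4900; S(1,+1) = 118.7095
  k=2: S(2,-2) = 57.9861; S(2,-1) = 73.6283; S(2,+0) = 93.4900; S(2,+1) = 118.7095; S(2,+2) = 150.7322
Terminal payoffs V(N, j) = max(K - S_T, 0):
  V(2,-2) = 40.663862; V(2,-1) = 25.021717; V(2,+0) = 5.160000; V(2,+1) = 0.000000; V(2,+2) = 0.000000
Backward induction: V(k, j) = exp(-r*dt) * [p_u * V(k+1, j+1) + p_m * V(k+1, j) + p_d * V(k+1, j-1)]
  V(1,-1) = exp(-r*dt) * [p_u*5.160000 + p_m*25.021717 + p_d*40.663862] = 25.005559
  V(1,+0) = exp(-r*dt) * [p_u*0.000000 + p_m*5.160000 + p_d*25.021717] = 8.126634
  V(1,+1) = exp(-r*dt) * [p_u*0.000000 + p_m*0.000000 + p_d*5.160000] = 0.968872
  V(0,+0) = exp(-r*dt) * [p_u*0.968872 + p_m*8.126634 + p_d*25.005559] = 10.234641

Answer: Price = V(0,0) = 10.2346


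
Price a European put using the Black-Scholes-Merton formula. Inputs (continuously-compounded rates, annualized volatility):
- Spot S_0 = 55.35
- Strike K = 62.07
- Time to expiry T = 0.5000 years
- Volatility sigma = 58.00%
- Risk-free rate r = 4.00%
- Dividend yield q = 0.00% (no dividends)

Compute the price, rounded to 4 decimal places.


Answer: Price = 12.4308

Derivation:
d1 = (ln(S/K) + (r - q + 0.5*sigma^2) * T) / (sigma * sqrt(T)) = -0.02556830
d2 = d1 - sigma * sqrt(T) = -0.43569023
exp(-rT) = 0.98019867; exp(-qT) = 1.00000000
P = K * exp(-rT) * N(-d2) - S_0 * exp(-qT) * N(-d1)
N(-d1) = 0.51019917; N(-d2) = 0.66846925
P = 62.0700 * 0.98019867 * 0.66846925 - 55.3500 * 1.00000000 * 0.51019917 = 12.4308


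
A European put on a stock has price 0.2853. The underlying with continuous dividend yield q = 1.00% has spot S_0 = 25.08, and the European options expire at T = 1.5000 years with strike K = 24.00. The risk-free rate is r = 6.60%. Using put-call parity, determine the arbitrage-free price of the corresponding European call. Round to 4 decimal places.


Put-call parity: C - P = S_0 * exp(-qT) - K * exp(-rT).
S_0 * exp(-qT) = 25.0800 * 0.98511194 = 24.70660745
K * exp(-rT) = 24.0000 * 0.90574271 = 21.73782499
C = P + S*exp(-qT) - K*exp(-rT)
C = 0.2853 + 24.70660745 - 21.73782499 = 3.2541

Answer: Call price = 3.2541


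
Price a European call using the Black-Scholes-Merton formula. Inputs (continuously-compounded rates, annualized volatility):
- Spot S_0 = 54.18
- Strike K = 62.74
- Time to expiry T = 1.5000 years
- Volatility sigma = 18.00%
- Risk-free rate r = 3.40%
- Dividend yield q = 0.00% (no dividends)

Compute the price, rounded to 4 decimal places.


d1 = (ln(S/K) + (r - q + 0.5*sigma^2) * T) / (sigma * sqrt(T)) = -0.32381967
d2 = d1 - sigma * sqrt(T) = -0.54427375
exp(-rT) = 0.95027867; exp(-qT) = 1.00000000
C = S_0 * exp(-qT) * N(d1) - K * exp(-rT) * N(d2)
N(d1) = 0.37303728; N(d2) = 0.29312656
C = 54.1800 * 1.00000000 * 0.37303728 - 62.7400 * 0.95027867 * 0.29312656 = 2.7348

Answer: Price = 2.7348


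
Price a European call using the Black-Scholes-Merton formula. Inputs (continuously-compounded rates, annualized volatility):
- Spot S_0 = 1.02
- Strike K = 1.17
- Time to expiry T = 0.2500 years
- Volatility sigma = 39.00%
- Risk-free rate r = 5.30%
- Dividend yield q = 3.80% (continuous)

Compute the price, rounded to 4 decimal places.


d1 = (ln(S/K) + (r - q + 0.5*sigma^2) * T) / (sigma * sqrt(T)) = -0.58686473
d2 = d1 - sigma * sqrt(T) = -0.78186473
exp(-rT) = 0.98683739; exp(-qT) = 0.99054498
C = S_0 * exp(-qT) * N(d1) - K * exp(-rT) * N(d2)
N(d1) = 0.27864728; N(d2) = 0.21714704
C = 1.0200 * 0.99054498 * 0.27864728 - 1.1700 * 0.98683739 * 0.21714704 = 0.0308

Answer: Price = 0.0308


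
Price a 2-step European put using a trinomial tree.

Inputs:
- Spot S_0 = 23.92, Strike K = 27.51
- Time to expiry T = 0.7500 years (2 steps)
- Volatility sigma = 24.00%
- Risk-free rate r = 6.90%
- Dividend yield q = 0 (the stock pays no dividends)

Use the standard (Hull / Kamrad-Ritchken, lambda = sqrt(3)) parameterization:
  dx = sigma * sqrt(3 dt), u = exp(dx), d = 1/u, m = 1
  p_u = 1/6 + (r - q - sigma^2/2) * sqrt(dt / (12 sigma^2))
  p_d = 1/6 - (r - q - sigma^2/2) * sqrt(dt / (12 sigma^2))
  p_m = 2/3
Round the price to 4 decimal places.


dt = T/N = 0.375000; dx = sigma*sqrt(3*dt) = 0.254558
u = exp(dx) = 1.289892; d = 1/u = 0.775259
p_u = 0.196277, p_m = 0.666667, p_d = 0.137057
Discount per step: exp(-r*dt) = 0.974457
Stock lattice S(k, j) with j the centered position index:
  k=0: S(0,+0) = 23.9200
  k=1: S(1,-1) = 18.5442; S(1,+0) = 23.9200; S(1,+1) = 30.8542
  k=2: S(2,-2) = 14.3765; S(2,-1) = 18.5442; S(2,+0) = 23.9200; S(2,+1) = 30.8542; S(2,+2) = 39.7986
Terminal payoffs V(N, j) = max(K - S_T, 0):
  V(2,-2) = 13.133455; V(2,-1) = 8.965811; V(2,+0) = 3.590000; V(2,+1) = 0.000000; V(2,+2) = 0.000000
Backward induction: V(k, j) = exp(-r*dt) * [p_u * V(k+1, j+1) + p_m * V(k+1, j) + p_d * V(k+1, j-1)]
  V(1,-1) = exp(-r*dt) * [p_u*3.590000 + p_m*8.965811 + p_d*13.133455] = 8.265214
  V(1,+0) = exp(-r*dt) * [p_u*0.000000 + p_m*3.590000 + p_d*8.965811] = 3.529635
  V(1,+1) = exp(-r*dt) * [p_u*0.000000 + p_m*0.000000 + p_d*3.590000] = 0.479465
  V(0,+0) = exp(-r*dt) * [p_u*0.479465 + p_m*3.529635 + p_d*8.265214] = 3.488556

Answer: Price = V(0,0) = 3.4886


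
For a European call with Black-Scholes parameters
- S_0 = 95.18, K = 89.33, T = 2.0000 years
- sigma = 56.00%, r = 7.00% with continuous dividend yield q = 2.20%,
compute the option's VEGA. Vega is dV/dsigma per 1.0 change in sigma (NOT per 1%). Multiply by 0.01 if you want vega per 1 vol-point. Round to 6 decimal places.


d1 = 0.5972936764; d2 = -0.1946659186
phi(d1) = 0.3337649083; exp(-qT) = 0.9569539575; exp(-rT) = 0.8693582354
Vega = S * exp(-qT) * phi(d1) * sqrt(T) = 95.1800 * 0.9569539575 * 0.3337649083 * 1.4142135624 = 42.992472

Answer: Vega = 42.992472


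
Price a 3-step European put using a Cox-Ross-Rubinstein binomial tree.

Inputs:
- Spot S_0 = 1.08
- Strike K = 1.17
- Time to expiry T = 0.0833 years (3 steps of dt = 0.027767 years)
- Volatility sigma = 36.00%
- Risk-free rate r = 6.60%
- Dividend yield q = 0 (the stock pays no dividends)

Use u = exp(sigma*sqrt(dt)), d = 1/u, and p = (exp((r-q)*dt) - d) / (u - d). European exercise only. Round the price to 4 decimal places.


dt = T/N = 0.027767
u = exp(sigma*sqrt(dt)) = 1.061824; d = 1/u = 0.941776
p = (exp((r-q)*dt) - d) / (u - d) = 0.500287
Discount per step: exp(-r*dt) = 0.998169
Stock lattice S(k, i) with i counting down-moves:
  k=0: S(0,0) = 1.0800
  k=1: S(1,0) = 1.1468; S(1,1) = 1.0171
  k=2: S(2,0) = 1.2177; S(2,1) = 1.0800; S(2,2) = 0.9579
  k=3: S(3,0) = 1.2929; S(3,1) = 1.1468; S(3,2) = 1.0171; S(3,3) = 0.9021
Terminal payoffs V(N, i) = max(K - S_T, 0):
  V(3,0) = 0.000000; V(3,1) = 0.023230; V(3,2) = 0.152882; V(3,3) = 0.267876
Backward induction: V(k, i) = exp(-r*dt) * [p * V(k+1, i) + (1-p) * V(k+1, i+1)].
  V(2,0) = exp(-r*dt) * [p*0.000000 + (1-p)*0.023230] = 0.011587
  V(2,1) = exp(-r*dt) * [p*0.023230 + (1-p)*0.152882] = 0.087858
  V(2,2) = exp(-r*dt) * [p*0.152882 + (1-p)*0.267876] = 0.209961
  V(1,0) = exp(-r*dt) * [p*0.011587 + (1-p)*0.087858] = 0.049610
  V(1,1) = exp(-r*dt) * [p*0.087858 + (1-p)*0.209961] = 0.148602
  V(0,0) = exp(-r*dt) * [p*0.049610 + (1-p)*0.148602] = 0.098896

Answer: Price = V(0,0) = 0.0989


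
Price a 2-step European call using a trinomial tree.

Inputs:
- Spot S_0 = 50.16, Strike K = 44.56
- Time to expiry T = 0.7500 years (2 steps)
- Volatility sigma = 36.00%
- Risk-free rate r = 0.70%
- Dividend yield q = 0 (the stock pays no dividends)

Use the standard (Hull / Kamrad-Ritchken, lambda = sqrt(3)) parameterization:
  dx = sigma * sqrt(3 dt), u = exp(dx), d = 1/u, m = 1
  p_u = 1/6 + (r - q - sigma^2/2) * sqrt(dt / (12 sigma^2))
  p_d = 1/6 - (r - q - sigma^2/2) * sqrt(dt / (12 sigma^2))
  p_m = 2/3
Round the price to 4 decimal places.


Answer: Price = V(0,0) = 9.2814

Derivation:
dt = T/N = 0.375000; dx = sigma*sqrt(3*dt) = 0.381838
u = exp(dx) = 1.464974; d = 1/u = 0.682606
p_u = 0.138284, p_m = 0.666667, p_d = 0.195049
Discount per step: exp(-r*dt) = 0.997378
Stock lattice S(k, j) with j the centered position index:
  k=0: S(0,+0) = 50.1600
  k=1: S(1,-1) = 34.2395; S(1,+0) = 50.1600; S(1,+1) = 73.4831
  k=2: S(2,-2) = 23.3721; S(2,-1) = 34.2395; S(2,+0) = 50.1600; S(2,+1) = 73.4831; S(2,+2) = 107.6509
Terminal payoffs V(N, j) = max(S_T - K, 0):
  V(2,-2) = 0.000000; V(2,-1) = 0.000000; V(2,+0) = 5.600000; V(2,+1) = 28.923108; V(2,+2) = 63.090861
Backward induction: V(k, j) = exp(-r*dt) * [p_u * V(k+1, j+1) + p_m * V(k+1, j) + p_d * V(k+1, j-1)]
  V(1,-1) = exp(-r*dt) * [p_u*5.600000 + p_m*0.000000 + p_d*0.000000] = 0.772361
  V(1,+0) = exp(-r*dt) * [p_u*28.923108 + p_m*5.600000 + p_d*0.000000] = 7.712669
  V(1,+1) = exp(-r*dt) * [p_u*63.090861 + p_m*28.923108 + p_d*5.600000] = 29.022531
  V(0,+0) = exp(-r*dt) * [p_u*29.022531 + p_m*7.712669 + p_d*0.772361] = 9.281390


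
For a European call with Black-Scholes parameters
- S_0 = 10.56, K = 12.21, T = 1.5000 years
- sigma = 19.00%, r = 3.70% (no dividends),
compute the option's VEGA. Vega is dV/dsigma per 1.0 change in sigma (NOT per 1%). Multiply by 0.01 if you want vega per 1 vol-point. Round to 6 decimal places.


Answer: Vega = 4.976242

Derivation:
d1 = -0.2690442604; d2 = -0.5017457860
phi(d1) = 0.3847617605; exp(-qT) = 1.0000000000; exp(-rT) = 0.9460120237
Vega = S * exp(-qT) * phi(d1) * sqrt(T) = 10.5600 * 1.0000000000 * 0.3847617605 * 1.2247448714 = 4.976242


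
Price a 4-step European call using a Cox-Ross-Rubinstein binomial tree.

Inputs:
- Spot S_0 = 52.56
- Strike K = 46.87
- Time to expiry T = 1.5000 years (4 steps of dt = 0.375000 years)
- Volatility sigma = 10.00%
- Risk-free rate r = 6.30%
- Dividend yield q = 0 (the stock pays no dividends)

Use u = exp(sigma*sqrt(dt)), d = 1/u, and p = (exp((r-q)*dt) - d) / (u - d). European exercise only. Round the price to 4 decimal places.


dt = T/N = 0.375000
u = exp(sigma*sqrt(dt)) = 1.063151; d = 1/u = 0.940600
p = (exp((r-q)*dt) - d) / (u - d) = 0.679767
Discount per step: exp(-r*dt) = 0.976652
Stock lattice S(k, i) with i counting down-moves:
  k=0: S(0,0) = 52.5600
  k=1: S(1,0) = 55.8792; S(1,1) = 49.4379
  k=2: S(2,0) = 59.4081; S(2,1) = 52.5600; S(2,2) = 46.5013
  k=3: S(3,0) = 63.1597; S(3,1) = 55.8792; S(3,2) = 49.4379; S(3,3) = 43.7392
  k=4: S(4,0) = 67.1483; S(4,1) = 59.4081; S(4,2) = 52.5600; S(4,3) = 46.5013; S(4,4) = 41.1410
Terminal payoffs V(N, i) = max(S_T - K, 0):
  V(4,0) = 20.278350; V(4,1) = 12.538057; V(4,2) = 5.690000; V(4,3) = 0.000000; V(4,4) = 0.000000
Backward induction: V(k, i) = exp(-r*dt) * [p * V(k+1, i) + (1-p) * V(k+1, i+1)].
  V(3,0) = exp(-r*dt) * [p*20.278350 + (1-p)*12.538057] = 17.384068
  V(3,1) = exp(-r*dt) * [p*12.538057 + (1-p)*5.690000] = 10.103548
  V(3,2) = exp(-r*dt) * [p*5.690000 + (1-p)*0.000000] = 3.777569
  V(3,3) = exp(-r*dt) * [p*0.000000 + (1-p)*0.000000] = 0.000000
  V(2,0) = exp(-r*dt) * [p*17.384068 + (1-p)*10.103548] = 14.701159
  V(2,1) = exp(-r*dt) * [p*10.103548 + (1-p)*3.777569] = 7.889164
  V(2,2) = exp(-r*dt) * [p*3.777569 + (1-p)*0.000000] = 2.507914
  V(1,0) = exp(-r*dt) * [p*14.701159 + (1-p)*7.889164] = 12.227425
  V(1,1) = exp(-r*dt) * [p*7.889164 + (1-p)*2.507914] = 6.021950
  V(0,0) = exp(-r*dt) * [p*12.227425 + (1-p)*6.021950] = 10.001140

Answer: Price = V(0,0) = 10.0011


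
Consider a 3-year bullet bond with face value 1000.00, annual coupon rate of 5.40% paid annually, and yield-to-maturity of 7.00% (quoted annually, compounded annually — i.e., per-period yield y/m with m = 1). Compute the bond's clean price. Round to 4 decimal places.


Coupon per period c = face * coupon_rate / m = 54.000000
Periods per year m = 1; per-period yield y/m = 0.070000
Number of cashflows N = 3
Cashflows (t years, CF_t, discount factor 1/(1+y/m)^(m*t), PV):
  t = 1.0000: CF_t = 54.000000, DF = 0.934579, PV = 50.467290
  t = 2.0000: CF_t = 54.000000, DF = 0.873439, PV = 47.165691
  t = 3.0000: CF_t = 1054.000000, DF = 0.816298, PV = 860.377962
Price P = sum_t PV_t = 958.010943

Answer: Price = 958.0109


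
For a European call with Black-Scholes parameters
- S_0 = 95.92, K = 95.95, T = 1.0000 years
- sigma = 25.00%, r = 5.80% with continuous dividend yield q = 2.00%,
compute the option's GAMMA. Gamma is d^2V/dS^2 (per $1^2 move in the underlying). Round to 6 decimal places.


Answer: Gamma = 0.015699

Derivation:
d1 = 0.2757491531; d2 = 0.0257491531
phi(d1) = 0.3840596765; exp(-qT) = 0.9801986733; exp(-rT) = 0.9436499474
Gamma = exp(-qT) * phi(d1) / (S * sigma * sqrt(T)) = 0.9801986733 * 0.3840596765 / (95.9200 * 0.2500 * 1.0000000000) = 0.015699


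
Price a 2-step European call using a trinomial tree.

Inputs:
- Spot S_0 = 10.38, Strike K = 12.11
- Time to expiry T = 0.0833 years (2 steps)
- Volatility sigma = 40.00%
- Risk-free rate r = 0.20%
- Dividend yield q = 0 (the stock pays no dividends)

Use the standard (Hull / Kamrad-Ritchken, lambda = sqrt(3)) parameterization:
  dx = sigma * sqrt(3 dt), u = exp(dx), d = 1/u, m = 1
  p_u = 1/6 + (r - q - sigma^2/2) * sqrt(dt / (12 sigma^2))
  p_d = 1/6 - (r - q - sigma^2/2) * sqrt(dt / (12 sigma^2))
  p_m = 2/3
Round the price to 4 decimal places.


dt = T/N = 0.041650; dx = sigma*sqrt(3*dt) = 0.141393
u = exp(dx) = 1.151877; d = 1/u = 0.868148
p_u = 0.155178, p_m = 0.666667, p_d = 0.178155
Discount per step: exp(-r*dt) = 0.999917
Stock lattice S(k, j) with j the centered position index:
  k=0: S(0,+0) = 10.3800
  k=1: S(1,-1) = 9.0114; S(1,+0) = 10.3800; S(1,+1) = 11.9565
  k=2: S(2,-2) = 7.8232; S(2,-1) = 9.0114; S(2,+0) = 10.3800; S(2,+1) = 11.9565; S(2,+2) = 13.7724
Terminal payoffs V(N, j) = max(S_T - K, 0):
  V(2,-2) = 0.000000; V(2,-1) = 0.000000; V(2,+0) = 0.000000; V(2,+1) = 0.000000; V(2,+2) = 1.662406
Backward induction: V(k, j) = exp(-r*dt) * [p_u * V(k+1, j+1) + p_m * V(k+1, j) + p_d * V(k+1, j-1)]
  V(1,-1) = exp(-r*dt) * [p_u*0.000000 + p_m*0.000000 + p_d*0.000000] = 0.000000
  V(1,+0) = exp(-r*dt) * [p_u*0.000000 + p_m*0.000000 + p_d*0.000000] = 0.000000
  V(1,+1) = exp(-r*dt) * [p_u*1.662406 + p_m*0.000000 + p_d*0.000000] = 0.257948
  V(0,+0) = exp(-r*dt) * [p_u*0.257948 + p_m*0.000000 + p_d*0.000000] = 0.040025

Answer: Price = V(0,0) = 0.0400


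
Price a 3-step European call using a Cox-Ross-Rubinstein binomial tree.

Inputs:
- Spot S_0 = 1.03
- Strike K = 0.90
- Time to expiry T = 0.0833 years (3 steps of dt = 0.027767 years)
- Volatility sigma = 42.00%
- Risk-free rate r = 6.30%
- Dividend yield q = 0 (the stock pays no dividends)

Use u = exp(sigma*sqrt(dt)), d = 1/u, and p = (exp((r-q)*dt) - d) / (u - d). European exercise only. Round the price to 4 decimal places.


dt = T/N = 0.027767
u = exp(sigma*sqrt(dt)) = 1.072493; d = 1/u = 0.932407
p = (exp((r-q)*dt) - d) / (u - d) = 0.495009
Discount per step: exp(-r*dt) = 0.998252
Stock lattice S(k, i) with i counting down-moves:
  k=0: S(0,0) = 1.0300
  k=1: S(1,0) = 1.1047; S(1,1) = 0.9604
  k=2: S(2,0) = 1.1847; S(2,1) = 1.0300; S(2,2) = 0.8955
  k=3: S(3,0) = 1.2706; S(3,1) = 1.1047; S(3,2) = 0.9604; S(3,3) = 0.8349
Terminal payoffs V(N, i) = max(S_T - K, 0):
  V(3,0) = 0.370635; V(3,1) = 0.204668; V(3,2) = 0.060379; V(3,3) = 0.000000
Backward induction: V(k, i) = exp(-r*dt) * [p * V(k+1, i) + (1-p) * V(k+1, i+1)].
  V(2,0) = exp(-r*dt) * [p*0.370635 + (1-p)*0.204668] = 0.286322
  V(2,1) = exp(-r*dt) * [p*0.204668 + (1-p)*0.060379] = 0.131573
  V(2,2) = exp(-r*dt) * [p*0.060379 + (1-p)*0.000000] = 0.029836
  V(1,0) = exp(-r*dt) * [p*0.286322 + (1-p)*0.131573] = 0.207811
  V(1,1) = exp(-r*dt) * [p*0.131573 + (1-p)*0.029836] = 0.080057
  V(0,0) = exp(-r*dt) * [p*0.207811 + (1-p)*0.080057] = 0.143046

Answer: Price = V(0,0) = 0.1430


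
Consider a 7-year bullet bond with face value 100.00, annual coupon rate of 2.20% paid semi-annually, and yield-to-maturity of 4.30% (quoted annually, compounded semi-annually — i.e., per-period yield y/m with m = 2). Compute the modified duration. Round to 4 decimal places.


Answer: Modified duration = 6.3476

Derivation:
Coupon per period c = face * coupon_rate / m = 1.100000
Periods per year m = 2; per-period yield y/m = 0.021500
Number of cashflows N = 14
Cashflows (t years, CF_t, discount factor 1/(1+y/m)^(m*t), PV):
  t = 0.5000: CF_t = 1.100000, DF = 0.978953, PV = 1.076848
  t = 1.0000: CF_t = 1.100000, DF = 0.958348, PV = 1.054183
  t = 1.5000: CF_t = 1.100000, DF = 0.938177, PV = 1.031995
  t = 2.0000: CF_t = 1.100000, DF = 0.918431, PV = 1.010274
  t = 2.5000: CF_t = 1.100000, DF = 0.899100, PV = 0.989010
  t = 3.0000: CF_t = 1.100000, DF = 0.880177, PV = 0.968194
  t = 3.5000: CF_t = 1.100000, DF = 0.861651, PV = 0.947816
  t = 4.0000: CF_t = 1.100000, DF = 0.843515, PV = 0.927867
  t = 4.5000: CF_t = 1.100000, DF = 0.825762, PV = 0.908338
  t = 5.0000: CF_t = 1.100000, DF = 0.808381, PV = 0.889219
  t = 5.5000: CF_t = 1.100000, DF = 0.791367, PV = 0.870504
  t = 6.0000: CF_t = 1.100000, DF = 0.774711, PV = 0.852182
  t = 6.5000: CF_t = 1.100000, DF = 0.758405, PV = 0.834245
  t = 7.0000: CF_t = 101.100000, DF = 0.742442, PV = 75.060934
Price P = sum_t PV_t = 87.421609
First compute Macaulay numerator sum_t t * PV_t:
  t * PV_t at t = 0.5000: 0.538424
  t * PV_t at t = 1.0000: 1.054183
  t * PV_t at t = 1.5000: 1.547992
  t * PV_t at t = 2.0000: 2.020548
  t * PV_t at t = 2.5000: 2.472526
  t * PV_t at t = 3.0000: 2.904582
  t * PV_t at t = 3.5000: 3.317356
  t * PV_t at t = 4.0000: 3.711468
  t * PV_t at t = 4.5000: 4.087520
  t * PV_t at t = 5.0000: 4.446097
  t * PV_t at t = 5.5000: 4.787770
  t * PV_t at t = 6.0000: 5.113091
  t * PV_t at t = 6.5000: 5.422596
  t * PV_t at t = 7.0000: 525.426535
Macaulay duration D = 566.850689 / 87.421609 = 6.484103
Modified duration = D / (1 + y/m) = 6.484103 / (1 + 0.021500) = 6.347629


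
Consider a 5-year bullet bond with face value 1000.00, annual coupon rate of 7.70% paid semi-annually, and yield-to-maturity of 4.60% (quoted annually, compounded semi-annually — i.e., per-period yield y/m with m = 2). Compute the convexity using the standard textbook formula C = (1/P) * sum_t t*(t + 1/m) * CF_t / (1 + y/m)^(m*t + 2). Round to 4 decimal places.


Answer: Convexity = 21.3966

Derivation:
Coupon per period c = face * coupon_rate / m = 38.500000
Periods per year m = 2; per-period yield y/m = 0.023000
Number of cashflows N = 10
Cashflows (t years, CF_t, discount factor 1/(1+y/m)^(m*t), PV):
  t = 0.5000: CF_t = 38.500000, DF = 0.977517, PV = 37.634409
  t = 1.0000: CF_t = 38.500000, DF = 0.955540, PV = 36.788278
  t = 1.5000: CF_t = 38.500000, DF = 0.934056, PV = 35.961171
  t = 2.0000: CF_t = 38.500000, DF = 0.913056, PV = 35.152660
  t = 2.5000: CF_t = 38.500000, DF = 0.892528, PV = 34.362327
  t = 3.0000: CF_t = 38.500000, DF = 0.872461, PV = 33.589762
  t = 3.5000: CF_t = 38.500000, DF = 0.852846, PV = 32.834567
  t = 4.0000: CF_t = 38.500000, DF = 0.833671, PV = 32.096351
  t = 4.5000: CF_t = 38.500000, DF = 0.814928, PV = 31.374732
  t = 5.0000: CF_t = 1038.500000, DF = 0.796606, PV = 827.275502
Price P = sum_t PV_t = 1137.069759
Convexity numerator sum_t t*(t + 1/m) * CF_t / (1+y/m)^(m*t + 2):
  t = 0.5000: term = 17.980586
  t = 1.0000: term = 52.728990
  t = 1.5000: term = 103.086980
  t = 2.0000: term = 167.948810
  t = 2.5000: term = 246.259253
  t = 3.0000: term = 337.011685
  t = 3.5000: term = 439.246249
  t = 4.0000: term = 552.048072
  t = 4.5000: term = 674.545543
  t = 5.0000: term = 21738.600939
Convexity = (1/P) * sum = 24329.457106 / 1137.069759 = 21.396627


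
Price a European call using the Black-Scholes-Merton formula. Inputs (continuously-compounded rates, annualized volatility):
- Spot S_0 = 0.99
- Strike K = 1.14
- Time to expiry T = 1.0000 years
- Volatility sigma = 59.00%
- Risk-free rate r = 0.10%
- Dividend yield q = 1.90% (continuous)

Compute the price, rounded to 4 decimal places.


d1 = (ln(S/K) + (r - q + 0.5*sigma^2) * T) / (sigma * sqrt(T)) = 0.02537526
d2 = d1 - sigma * sqrt(T) = -0.56462474
exp(-rT) = 0.99900050; exp(-qT) = 0.98117936
C = S_0 * exp(-qT) * N(d1) - K * exp(-rT) * N(d2)
N(d1) = 0.51012218; N(d2) = 0.28616452
C = 0.9900 * 0.98117936 * 0.51012218 - 1.1400 * 0.99900050 * 0.28616452 = 0.1696

Answer: Price = 0.1696


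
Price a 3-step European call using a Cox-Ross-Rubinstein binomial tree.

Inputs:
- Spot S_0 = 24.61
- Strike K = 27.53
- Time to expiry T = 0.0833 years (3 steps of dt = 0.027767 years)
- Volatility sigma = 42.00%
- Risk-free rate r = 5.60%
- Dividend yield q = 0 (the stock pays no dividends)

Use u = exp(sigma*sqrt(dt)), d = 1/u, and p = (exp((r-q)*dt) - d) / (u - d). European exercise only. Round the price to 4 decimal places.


Answer: Price = V(0,0) = 0.3387

Derivation:
dt = T/N = 0.027767
u = exp(sigma*sqrt(dt)) = 1.072493; d = 1/u = 0.932407
p = (exp((r-q)*dt) - d) / (u - d) = 0.493619
Discount per step: exp(-r*dt) = 0.998446
Stock lattice S(k, i) with i counting down-moves:
  k=0: S(0,0) = 24.6100
  k=1: S(1,0) = 26.3941; S(1,1) = 22.9465
  k=2: S(2,0) = 28.3074; S(2,1) = 24.6100; S(2,2) = 21.3955
  k=3: S(3,0) = 30.3595; S(3,1) = 26.3941; S(3,2) = 22.9465; S(3,3) = 19.9493
Terminal payoffs V(N, i) = max(S_T - K, 0):
  V(3,0) = 2.829542; V(3,1) = 0.000000; V(3,2) = 0.000000; V(3,3) = 0.000000
Backward induction: V(k, i) = exp(-r*dt) * [p * V(k+1, i) + (1-p) * V(k+1, i+1)].
  V(2,0) = exp(-r*dt) * [p*2.829542 + (1-p)*0.000000] = 1.394546
  V(2,1) = exp(-r*dt) * [p*0.000000 + (1-p)*0.000000] = 0.000000
  V(2,2) = exp(-r*dt) * [p*0.000000 + (1-p)*0.000000] = 0.000000
  V(1,0) = exp(-r*dt) * [p*1.394546 + (1-p)*0.000000] = 0.687305
  V(1,1) = exp(-r*dt) * [p*0.000000 + (1-p)*0.000000] = 0.000000
  V(0,0) = exp(-r*dt) * [p*0.687305 + (1-p)*0.000000] = 0.338740


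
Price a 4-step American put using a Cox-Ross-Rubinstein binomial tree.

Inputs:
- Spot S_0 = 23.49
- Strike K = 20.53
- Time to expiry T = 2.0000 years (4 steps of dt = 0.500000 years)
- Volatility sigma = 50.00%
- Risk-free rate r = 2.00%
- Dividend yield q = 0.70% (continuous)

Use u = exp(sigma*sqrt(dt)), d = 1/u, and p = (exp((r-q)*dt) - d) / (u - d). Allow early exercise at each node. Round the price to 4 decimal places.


Answer: Price = V(0,0) = 4.4328

Derivation:
dt = T/N = 0.500000
u = exp(sigma*sqrt(dt)) = 1.424119; d = 1/u = 0.702189
p = (exp((r-q)*dt) - d) / (u - d) = 0.421554
Discount per step: exp(-r*dt) = 0.990050
Stock lattice S(k, i) with i counting down-moves:
  k=0: S(0,0) = 23.4900
  k=1: S(1,0) = 33.4526; S(1,1) = 16.4944
  k=2: S(2,0) = 47.6404; S(2,1) = 23.4900; S(2,2) = 11.5822
  k=3: S(3,0) = 67.8456; S(3,1) = 33.4526; S(3,2) = 16.4944; S(3,3) = 8.1329
  k=4: S(4,0) = 96.6203; S(4,1) = 47.6404; S(4,2) = 23.4900; S(4,3) = 11.5822; S(4,4) = 5.7108
Terminal payoffs V(N, i) = max(K - S_T, 0):
  V(4,0) = 0.000000; V(4,1) = 0.000000; V(4,2) = 0.000000; V(4,3) = 8.947816; V(4,4) = 14.819188
Backward induction: V(k, i) = exp(-r*dt) * [p * V(k+1, i) + (1-p) * V(k+1, i+1)]; then take max(V_cont, immediate exercise) for American.
  V(3,0) = exp(-r*dt) * [p*0.000000 + (1-p)*0.000000] = 0.000000; exercise = 0.000000; V(3,0) = max -> 0.000000
  V(3,1) = exp(-r*dt) * [p*0.000000 + (1-p)*0.000000] = 0.000000; exercise = 0.000000; V(3,1) = max -> 0.000000
  V(3,2) = exp(-r*dt) * [p*0.000000 + (1-p)*8.947816] = 5.124329; exercise = 4.035592; V(3,2) = max -> 5.124329
  V(3,3) = exp(-r*dt) * [p*8.947816 + (1-p)*14.819188] = 12.221262; exercise = 12.397124; V(3,3) = max -> 12.397124
  V(2,0) = exp(-r*dt) * [p*0.000000 + (1-p)*0.000000] = 0.000000; exercise = 0.000000; V(2,0) = max -> 0.000000
  V(2,1) = exp(-r*dt) * [p*0.000000 + (1-p)*5.124329] = 2.934654; exercise = 0.000000; V(2,1) = max -> 2.934654
  V(2,2) = exp(-r*dt) * [p*5.124329 + (1-p)*12.397124] = 9.238401; exercise = 8.947816; V(2,2) = max -> 9.238401
  V(1,0) = exp(-r*dt) * [p*0.000000 + (1-p)*2.934654] = 1.680648; exercise = 0.000000; V(1,0) = max -> 1.680648
  V(1,1) = exp(-r*dt) * [p*2.934654 + (1-p)*9.238401] = 6.515549; exercise = 4.035592; V(1,1) = max -> 6.515549
  V(0,0) = exp(-r*dt) * [p*1.680648 + (1-p)*6.515549] = 4.432827; exercise = 0.000000; V(0,0) = max -> 4.432827
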